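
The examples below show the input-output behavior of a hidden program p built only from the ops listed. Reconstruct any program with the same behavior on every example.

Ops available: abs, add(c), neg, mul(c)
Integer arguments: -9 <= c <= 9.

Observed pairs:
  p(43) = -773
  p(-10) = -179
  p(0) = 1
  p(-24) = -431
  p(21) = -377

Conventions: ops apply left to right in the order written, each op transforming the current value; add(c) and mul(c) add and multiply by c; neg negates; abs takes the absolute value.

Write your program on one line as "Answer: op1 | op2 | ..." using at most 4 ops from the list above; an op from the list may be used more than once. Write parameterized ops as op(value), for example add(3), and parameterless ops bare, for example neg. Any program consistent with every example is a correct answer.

mul(-3) | abs | mul(-6) | add(1)

Check, running the answer program on each example:
  43 -> -129 -> 129 -> -774 -> -773
  -10 -> 30 -> 30 -> -180 -> -179
  0 -> 0 -> 0 -> 0 -> 1
  -24 -> 72 -> 72 -> -432 -> -431
  21 -> -63 -> 63 -> -378 -> -377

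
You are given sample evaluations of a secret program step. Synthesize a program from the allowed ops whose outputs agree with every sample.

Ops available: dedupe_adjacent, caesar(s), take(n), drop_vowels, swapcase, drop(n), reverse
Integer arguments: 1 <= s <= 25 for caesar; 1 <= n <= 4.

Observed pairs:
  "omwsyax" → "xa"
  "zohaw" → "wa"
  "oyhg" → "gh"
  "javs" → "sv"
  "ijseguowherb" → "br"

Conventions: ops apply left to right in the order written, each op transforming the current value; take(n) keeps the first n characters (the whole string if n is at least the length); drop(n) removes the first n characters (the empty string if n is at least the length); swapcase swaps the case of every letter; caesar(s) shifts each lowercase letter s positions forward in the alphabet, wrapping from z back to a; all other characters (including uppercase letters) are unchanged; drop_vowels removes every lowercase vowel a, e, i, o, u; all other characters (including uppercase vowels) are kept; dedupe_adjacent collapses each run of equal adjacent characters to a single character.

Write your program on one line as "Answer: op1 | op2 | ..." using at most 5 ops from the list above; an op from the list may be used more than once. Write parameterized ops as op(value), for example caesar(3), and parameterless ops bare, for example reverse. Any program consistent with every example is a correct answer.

reverse | swapcase | take(2) | swapcase

Check, running the answer program on each example:
  "omwsyax" -> "xayswmo" -> "XAYSWMO" -> "XA" -> "xa"
  "zohaw" -> "wahoz" -> "WAHOZ" -> "WA" -> "wa"
  "oyhg" -> "ghyo" -> "GHYO" -> "GH" -> "gh"
  "javs" -> "svaj" -> "SVAJ" -> "SV" -> "sv"
  "ijseguowherb" -> "brehwougesji" -> "BREHWOUGESJI" -> "BR" -> "br"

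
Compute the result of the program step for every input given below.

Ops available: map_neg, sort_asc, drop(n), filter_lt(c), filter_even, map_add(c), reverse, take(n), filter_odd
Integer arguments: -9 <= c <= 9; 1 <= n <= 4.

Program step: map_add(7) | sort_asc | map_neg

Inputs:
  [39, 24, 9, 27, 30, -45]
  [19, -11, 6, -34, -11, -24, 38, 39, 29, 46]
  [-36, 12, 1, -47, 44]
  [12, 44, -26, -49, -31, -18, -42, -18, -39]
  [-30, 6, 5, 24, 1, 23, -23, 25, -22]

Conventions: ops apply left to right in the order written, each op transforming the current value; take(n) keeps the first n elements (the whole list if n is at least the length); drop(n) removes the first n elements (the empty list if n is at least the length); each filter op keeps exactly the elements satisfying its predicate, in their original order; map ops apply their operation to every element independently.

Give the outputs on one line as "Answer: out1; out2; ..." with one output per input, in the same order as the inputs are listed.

[38, -16, -31, -34, -37, -46]; [27, 17, 4, 4, -13, -26, -36, -45, -46, -53]; [40, 29, -8, -19, -51]; [42, 35, 32, 24, 19, 11, 11, -19, -51]; [23, 16, 15, -8, -12, -13, -30, -31, -32]

Execution, op by op:
  [39, 24, 9, 27, 30, -45] -> [46, 31, 16, 34, 37, -38] -> [-38, 16, 31, 34, 37, 46] -> [38, -16, -31, -34, -37, -46]
  [19, -11, 6, -34, -11, -24, 38, 39, 29, 46] -> [26, -4, 13, -27, -4, -17, 45, 46, 36, 53] -> [-27, -17, -4, -4, 13, 26, 36, 45, 46, 53] -> [27, 17, 4, 4, -13, -26, -36, -45, -46, -53]
  [-36, 12, 1, -47, 44] -> [-29, 19, 8, -40, 51] -> [-40, -29, 8, 19, 51] -> [40, 29, -8, -19, -51]
  [12, 44, -26, -49, -31, -18, -42, -18, -39] -> [19, 51, -19, -42, -24, -11, -35, -11, -32] -> [-42, -35, -32, -24, -19, -11, -11, 19, 51] -> [42, 35, 32, 24, 19, 11, 11, -19, -51]
  [-30, 6, 5, 24, 1, 23, -23, 25, -22] -> [-23, 13, 12, 31, 8, 30, -16, 32, -15] -> [-23, -16, -15, 8, 12, 13, 30, 31, 32] -> [23, 16, 15, -8, -12, -13, -30, -31, -32]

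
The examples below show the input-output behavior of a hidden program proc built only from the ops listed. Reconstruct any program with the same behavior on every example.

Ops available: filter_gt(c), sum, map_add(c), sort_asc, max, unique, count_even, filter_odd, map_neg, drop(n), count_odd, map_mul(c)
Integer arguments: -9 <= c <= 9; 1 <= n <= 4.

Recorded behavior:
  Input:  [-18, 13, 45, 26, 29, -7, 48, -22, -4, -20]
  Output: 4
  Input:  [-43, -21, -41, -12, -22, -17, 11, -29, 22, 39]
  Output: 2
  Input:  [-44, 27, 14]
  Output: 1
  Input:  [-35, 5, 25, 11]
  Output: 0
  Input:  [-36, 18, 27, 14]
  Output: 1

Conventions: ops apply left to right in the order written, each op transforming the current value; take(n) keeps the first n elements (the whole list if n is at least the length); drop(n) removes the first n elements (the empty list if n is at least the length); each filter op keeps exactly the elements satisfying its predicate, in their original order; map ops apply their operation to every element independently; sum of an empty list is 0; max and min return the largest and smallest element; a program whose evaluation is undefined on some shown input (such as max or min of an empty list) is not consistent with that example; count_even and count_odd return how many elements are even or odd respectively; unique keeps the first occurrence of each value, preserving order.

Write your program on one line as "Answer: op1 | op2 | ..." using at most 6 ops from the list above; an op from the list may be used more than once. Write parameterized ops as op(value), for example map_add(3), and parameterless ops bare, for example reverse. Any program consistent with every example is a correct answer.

map_neg | sort_asc | filter_gt(-3) | map_neg | count_even

Check, running the answer program on each example:
  [-18, 13, 45, 26, 29, -7, 48, -22, -4, -20] -> [18, -13, -45, -26, -29, 7, -48, 22, 4, 20] -> [-48, -45, -29, -26, -13, 4, 7, 18, 20, 22] -> [4, 7, 18, 20, 22] -> [-4, -7, -18, -20, -22] -> 4
  [-43, -21, -41, -12, -22, -17, 11, -29, 22, 39] -> [43, 21, 41, 12, 22, 17, -11, 29, -22, -39] -> [-39, -22, -11, 12, 17, 21, 22, 29, 41, 43] -> [12, 17, 21, 22, 29, 41, 43] -> [-12, -17, -21, -22, -29, -41, -43] -> 2
  [-44, 27, 14] -> [44, -27, -14] -> [-27, -14, 44] -> [44] -> [-44] -> 1
  [-35, 5, 25, 11] -> [35, -5, -25, -11] -> [-25, -11, -5, 35] -> [35] -> [-35] -> 0
  [-36, 18, 27, 14] -> [36, -18, -27, -14] -> [-27, -18, -14, 36] -> [36] -> [-36] -> 1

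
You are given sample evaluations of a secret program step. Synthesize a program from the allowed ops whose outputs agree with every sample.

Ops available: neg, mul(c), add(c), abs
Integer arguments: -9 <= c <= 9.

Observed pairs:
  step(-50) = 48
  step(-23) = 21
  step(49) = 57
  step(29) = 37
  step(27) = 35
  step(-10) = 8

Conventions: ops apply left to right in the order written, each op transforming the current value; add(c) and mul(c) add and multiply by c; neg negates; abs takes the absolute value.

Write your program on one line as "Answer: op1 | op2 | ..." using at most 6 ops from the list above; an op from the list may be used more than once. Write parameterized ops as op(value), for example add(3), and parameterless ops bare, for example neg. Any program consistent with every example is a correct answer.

neg | add(-5) | abs | neg | add(-3) | neg

Check, running the answer program on each example:
  -50 -> 50 -> 45 -> 45 -> -45 -> -48 -> 48
  -23 -> 23 -> 18 -> 18 -> -18 -> -21 -> 21
  49 -> -49 -> -54 -> 54 -> -54 -> -57 -> 57
  29 -> -29 -> -34 -> 34 -> -34 -> -37 -> 37
  27 -> -27 -> -32 -> 32 -> -32 -> -35 -> 35
  -10 -> 10 -> 5 -> 5 -> -5 -> -8 -> 8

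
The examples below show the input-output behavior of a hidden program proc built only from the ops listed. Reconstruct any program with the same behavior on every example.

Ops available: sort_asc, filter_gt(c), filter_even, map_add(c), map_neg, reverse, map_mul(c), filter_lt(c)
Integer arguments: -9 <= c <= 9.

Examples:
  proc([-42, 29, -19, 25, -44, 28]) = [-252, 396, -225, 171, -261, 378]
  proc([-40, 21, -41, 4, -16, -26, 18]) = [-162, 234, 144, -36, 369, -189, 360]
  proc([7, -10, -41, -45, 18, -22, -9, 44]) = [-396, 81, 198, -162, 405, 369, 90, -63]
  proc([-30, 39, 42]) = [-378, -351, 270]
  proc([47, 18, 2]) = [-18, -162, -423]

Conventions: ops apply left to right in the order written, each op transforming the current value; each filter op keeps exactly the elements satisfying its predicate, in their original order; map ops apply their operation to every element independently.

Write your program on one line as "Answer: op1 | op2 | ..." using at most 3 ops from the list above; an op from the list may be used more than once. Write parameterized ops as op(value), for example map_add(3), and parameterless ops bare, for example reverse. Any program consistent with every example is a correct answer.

map_mul(-9) | reverse

Check, running the answer program on each example:
  [-42, 29, -19, 25, -44, 28] -> [378, -261, 171, -225, 396, -252] -> [-252, 396, -225, 171, -261, 378]
  [-40, 21, -41, 4, -16, -26, 18] -> [360, -189, 369, -36, 144, 234, -162] -> [-162, 234, 144, -36, 369, -189, 360]
  [7, -10, -41, -45, 18, -22, -9, 44] -> [-63, 90, 369, 405, -162, 198, 81, -396] -> [-396, 81, 198, -162, 405, 369, 90, -63]
  [-30, 39, 42] -> [270, -351, -378] -> [-378, -351, 270]
  [47, 18, 2] -> [-423, -162, -18] -> [-18, -162, -423]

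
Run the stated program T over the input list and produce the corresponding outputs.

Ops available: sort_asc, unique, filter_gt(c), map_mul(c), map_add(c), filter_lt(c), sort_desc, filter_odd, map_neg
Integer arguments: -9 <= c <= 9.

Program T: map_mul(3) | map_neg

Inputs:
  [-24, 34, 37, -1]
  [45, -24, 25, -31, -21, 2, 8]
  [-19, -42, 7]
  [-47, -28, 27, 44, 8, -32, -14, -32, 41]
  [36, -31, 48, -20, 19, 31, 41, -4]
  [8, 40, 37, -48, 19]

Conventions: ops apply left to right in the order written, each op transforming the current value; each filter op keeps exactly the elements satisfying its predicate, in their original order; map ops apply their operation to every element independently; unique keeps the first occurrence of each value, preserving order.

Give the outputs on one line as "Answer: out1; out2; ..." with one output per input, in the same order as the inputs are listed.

Execution, op by op:
  [-24, 34, 37, -1] -> [-72, 102, 111, -3] -> [72, -102, -111, 3]
  [45, -24, 25, -31, -21, 2, 8] -> [135, -72, 75, -93, -63, 6, 24] -> [-135, 72, -75, 93, 63, -6, -24]
  [-19, -42, 7] -> [-57, -126, 21] -> [57, 126, -21]
  [-47, -28, 27, 44, 8, -32, -14, -32, 41] -> [-141, -84, 81, 132, 24, -96, -42, -96, 123] -> [141, 84, -81, -132, -24, 96, 42, 96, -123]
  [36, -31, 48, -20, 19, 31, 41, -4] -> [108, -93, 144, -60, 57, 93, 123, -12] -> [-108, 93, -144, 60, -57, -93, -123, 12]
  [8, 40, 37, -48, 19] -> [24, 120, 111, -144, 57] -> [-24, -120, -111, 144, -57]

[72, -102, -111, 3]; [-135, 72, -75, 93, 63, -6, -24]; [57, 126, -21]; [141, 84, -81, -132, -24, 96, 42, 96, -123]; [-108, 93, -144, 60, -57, -93, -123, 12]; [-24, -120, -111, 144, -57]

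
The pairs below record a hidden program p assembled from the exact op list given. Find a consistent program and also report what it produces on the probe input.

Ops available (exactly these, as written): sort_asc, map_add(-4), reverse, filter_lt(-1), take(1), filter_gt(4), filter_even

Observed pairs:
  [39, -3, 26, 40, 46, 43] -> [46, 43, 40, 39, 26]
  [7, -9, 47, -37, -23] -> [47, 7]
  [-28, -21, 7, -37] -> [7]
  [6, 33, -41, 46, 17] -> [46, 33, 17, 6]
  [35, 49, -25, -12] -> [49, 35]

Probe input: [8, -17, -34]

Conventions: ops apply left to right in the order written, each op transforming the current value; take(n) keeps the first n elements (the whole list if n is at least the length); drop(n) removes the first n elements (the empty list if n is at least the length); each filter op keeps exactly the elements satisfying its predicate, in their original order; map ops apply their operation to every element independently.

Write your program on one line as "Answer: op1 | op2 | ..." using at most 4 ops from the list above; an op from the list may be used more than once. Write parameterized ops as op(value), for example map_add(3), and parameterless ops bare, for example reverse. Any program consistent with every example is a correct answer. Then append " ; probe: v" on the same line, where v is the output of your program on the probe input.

filter_gt(4) | sort_asc | reverse ; probe: [8]

Check, running the answer program on each example:
  [39, -3, 26, 40, 46, 43] -> [39, 26, 40, 46, 43] -> [26, 39, 40, 43, 46] -> [46, 43, 40, 39, 26]
  [7, -9, 47, -37, -23] -> [7, 47] -> [7, 47] -> [47, 7]
  [-28, -21, 7, -37] -> [7] -> [7] -> [7]
  [6, 33, -41, 46, 17] -> [6, 33, 46, 17] -> [6, 17, 33, 46] -> [46, 33, 17, 6]
  [35, 49, -25, -12] -> [35, 49] -> [35, 49] -> [49, 35]
  probe: [8, -17, -34] -> [8] -> [8] -> [8]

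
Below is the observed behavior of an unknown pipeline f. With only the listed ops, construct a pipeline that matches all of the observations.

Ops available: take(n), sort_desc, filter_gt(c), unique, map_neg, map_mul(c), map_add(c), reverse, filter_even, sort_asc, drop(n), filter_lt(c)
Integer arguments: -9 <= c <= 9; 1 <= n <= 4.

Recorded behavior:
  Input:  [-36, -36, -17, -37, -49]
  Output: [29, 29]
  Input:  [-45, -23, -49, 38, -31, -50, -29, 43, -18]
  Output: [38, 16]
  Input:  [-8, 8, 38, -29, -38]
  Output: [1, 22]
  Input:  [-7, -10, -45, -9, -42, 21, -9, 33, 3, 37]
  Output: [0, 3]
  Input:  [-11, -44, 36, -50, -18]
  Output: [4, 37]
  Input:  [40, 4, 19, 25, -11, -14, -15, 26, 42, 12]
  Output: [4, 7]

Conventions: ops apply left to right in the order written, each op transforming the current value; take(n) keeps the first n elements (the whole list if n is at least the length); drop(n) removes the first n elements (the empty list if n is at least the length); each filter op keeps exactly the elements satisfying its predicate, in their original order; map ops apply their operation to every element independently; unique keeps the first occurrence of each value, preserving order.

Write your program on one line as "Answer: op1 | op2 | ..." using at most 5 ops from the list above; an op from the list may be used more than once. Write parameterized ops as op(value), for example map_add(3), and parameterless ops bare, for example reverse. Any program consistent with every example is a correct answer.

map_neg | map_add(-7) | filter_gt(-2) | take(2)

Check, running the answer program on each example:
  [-36, -36, -17, -37, -49] -> [36, 36, 17, 37, 49] -> [29, 29, 10, 30, 42] -> [29, 29, 10, 30, 42] -> [29, 29]
  [-45, -23, -49, 38, -31, -50, -29, 43, -18] -> [45, 23, 49, -38, 31, 50, 29, -43, 18] -> [38, 16, 42, -45, 24, 43, 22, -50, 11] -> [38, 16, 42, 24, 43, 22, 11] -> [38, 16]
  [-8, 8, 38, -29, -38] -> [8, -8, -38, 29, 38] -> [1, -15, -45, 22, 31] -> [1, 22, 31] -> [1, 22]
  [-7, -10, -45, -9, -42, 21, -9, 33, 3, 37] -> [7, 10, 45, 9, 42, -21, 9, -33, -3, -37] -> [0, 3, 38, 2, 35, -28, 2, -40, -10, -44] -> [0, 3, 38, 2, 35, 2] -> [0, 3]
  [-11, -44, 36, -50, -18] -> [11, 44, -36, 50, 18] -> [4, 37, -43, 43, 11] -> [4, 37, 43, 11] -> [4, 37]
  [40, 4, 19, 25, -11, -14, -15, 26, 42, 12] -> [-40, -4, -19, -25, 11, 14, 15, -26, -42, -12] -> [-47, -11, -26, -32, 4, 7, 8, -33, -49, -19] -> [4, 7, 8] -> [4, 7]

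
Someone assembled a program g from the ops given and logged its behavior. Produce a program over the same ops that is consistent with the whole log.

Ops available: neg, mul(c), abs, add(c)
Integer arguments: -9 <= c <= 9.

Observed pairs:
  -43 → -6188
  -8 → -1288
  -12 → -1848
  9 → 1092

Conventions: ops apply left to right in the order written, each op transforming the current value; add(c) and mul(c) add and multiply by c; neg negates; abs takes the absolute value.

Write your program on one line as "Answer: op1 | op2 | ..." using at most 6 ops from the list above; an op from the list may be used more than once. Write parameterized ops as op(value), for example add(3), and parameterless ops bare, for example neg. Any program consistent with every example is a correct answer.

mul(-5) | add(-3) | add(9) | mul(-4) | mul(7)

Check, running the answer program on each example:
  -43 -> 215 -> 212 -> 221 -> -884 -> -6188
  -8 -> 40 -> 37 -> 46 -> -184 -> -1288
  -12 -> 60 -> 57 -> 66 -> -264 -> -1848
  9 -> -45 -> -48 -> -39 -> 156 -> 1092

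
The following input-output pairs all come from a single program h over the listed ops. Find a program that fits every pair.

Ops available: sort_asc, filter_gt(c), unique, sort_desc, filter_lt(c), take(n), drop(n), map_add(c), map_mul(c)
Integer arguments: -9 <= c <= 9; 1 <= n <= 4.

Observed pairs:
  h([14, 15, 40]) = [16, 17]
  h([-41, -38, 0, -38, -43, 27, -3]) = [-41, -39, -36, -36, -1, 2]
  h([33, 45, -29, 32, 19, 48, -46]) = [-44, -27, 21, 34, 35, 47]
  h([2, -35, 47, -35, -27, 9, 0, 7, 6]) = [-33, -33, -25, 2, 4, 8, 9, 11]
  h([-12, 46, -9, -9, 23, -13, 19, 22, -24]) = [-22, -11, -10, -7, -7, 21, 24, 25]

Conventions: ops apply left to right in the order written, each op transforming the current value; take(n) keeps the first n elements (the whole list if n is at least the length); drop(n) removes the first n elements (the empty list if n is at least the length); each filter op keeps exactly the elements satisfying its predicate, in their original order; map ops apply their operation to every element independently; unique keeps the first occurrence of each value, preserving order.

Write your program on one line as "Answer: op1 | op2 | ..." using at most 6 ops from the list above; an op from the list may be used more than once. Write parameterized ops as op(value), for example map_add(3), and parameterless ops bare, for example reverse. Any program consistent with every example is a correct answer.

sort_asc | sort_desc | drop(1) | sort_asc | map_add(2)

Check, running the answer program on each example:
  [14, 15, 40] -> [14, 15, 40] -> [40, 15, 14] -> [15, 14] -> [14, 15] -> [16, 17]
  [-41, -38, 0, -38, -43, 27, -3] -> [-43, -41, -38, -38, -3, 0, 27] -> [27, 0, -3, -38, -38, -41, -43] -> [0, -3, -38, -38, -41, -43] -> [-43, -41, -38, -38, -3, 0] -> [-41, -39, -36, -36, -1, 2]
  [33, 45, -29, 32, 19, 48, -46] -> [-46, -29, 19, 32, 33, 45, 48] -> [48, 45, 33, 32, 19, -29, -46] -> [45, 33, 32, 19, -29, -46] -> [-46, -29, 19, 32, 33, 45] -> [-44, -27, 21, 34, 35, 47]
  [2, -35, 47, -35, -27, 9, 0, 7, 6] -> [-35, -35, -27, 0, 2, 6, 7, 9, 47] -> [47, 9, 7, 6, 2, 0, -27, -35, -35] -> [9, 7, 6, 2, 0, -27, -35, -35] -> [-35, -35, -27, 0, 2, 6, 7, 9] -> [-33, -33, -25, 2, 4, 8, 9, 11]
  [-12, 46, -9, -9, 23, -13, 19, 22, -24] -> [-24, -13, -12, -9, -9, 19, 22, 23, 46] -> [46, 23, 22, 19, -9, -9, -12, -13, -24] -> [23, 22, 19, -9, -9, -12, -13, -24] -> [-24, -13, -12, -9, -9, 19, 22, 23] -> [-22, -11, -10, -7, -7, 21, 24, 25]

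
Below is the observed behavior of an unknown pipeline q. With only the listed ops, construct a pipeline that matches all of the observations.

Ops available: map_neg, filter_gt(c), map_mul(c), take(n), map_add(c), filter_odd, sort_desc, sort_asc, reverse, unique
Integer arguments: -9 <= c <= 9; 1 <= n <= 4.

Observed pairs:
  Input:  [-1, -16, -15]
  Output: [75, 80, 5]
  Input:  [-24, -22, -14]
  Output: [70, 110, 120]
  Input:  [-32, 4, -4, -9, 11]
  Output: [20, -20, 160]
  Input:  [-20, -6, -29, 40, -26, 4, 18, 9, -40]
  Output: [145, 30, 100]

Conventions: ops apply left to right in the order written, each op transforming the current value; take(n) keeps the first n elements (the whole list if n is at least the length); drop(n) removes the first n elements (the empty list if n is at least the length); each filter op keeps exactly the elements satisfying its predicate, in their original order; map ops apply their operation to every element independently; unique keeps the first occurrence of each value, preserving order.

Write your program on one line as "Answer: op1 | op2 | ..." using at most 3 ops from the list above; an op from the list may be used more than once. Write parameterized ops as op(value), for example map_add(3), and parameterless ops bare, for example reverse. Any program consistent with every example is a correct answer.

take(3) | reverse | map_mul(-5)

Check, running the answer program on each example:
  [-1, -16, -15] -> [-1, -16, -15] -> [-15, -16, -1] -> [75, 80, 5]
  [-24, -22, -14] -> [-24, -22, -14] -> [-14, -22, -24] -> [70, 110, 120]
  [-32, 4, -4, -9, 11] -> [-32, 4, -4] -> [-4, 4, -32] -> [20, -20, 160]
  [-20, -6, -29, 40, -26, 4, 18, 9, -40] -> [-20, -6, -29] -> [-29, -6, -20] -> [145, 30, 100]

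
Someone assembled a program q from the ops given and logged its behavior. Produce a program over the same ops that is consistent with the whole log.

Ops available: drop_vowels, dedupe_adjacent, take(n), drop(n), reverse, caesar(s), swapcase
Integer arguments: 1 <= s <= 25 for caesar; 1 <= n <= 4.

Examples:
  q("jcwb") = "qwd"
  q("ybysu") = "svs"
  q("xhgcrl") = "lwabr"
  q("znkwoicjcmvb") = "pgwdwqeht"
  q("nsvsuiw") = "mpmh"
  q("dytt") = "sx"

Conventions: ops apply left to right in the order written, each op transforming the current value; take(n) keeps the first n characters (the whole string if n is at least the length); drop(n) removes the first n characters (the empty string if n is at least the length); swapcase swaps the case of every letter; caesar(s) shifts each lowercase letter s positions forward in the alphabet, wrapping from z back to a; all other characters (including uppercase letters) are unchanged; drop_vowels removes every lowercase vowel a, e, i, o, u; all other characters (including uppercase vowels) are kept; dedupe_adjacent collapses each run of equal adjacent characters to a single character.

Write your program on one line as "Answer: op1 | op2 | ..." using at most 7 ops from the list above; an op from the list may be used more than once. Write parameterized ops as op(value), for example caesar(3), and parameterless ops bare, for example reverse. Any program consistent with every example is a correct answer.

reverse | drop_vowels | dedupe_adjacent | caesar(16) | caesar(4) | drop(1)

Check, running the answer program on each example:
  "jcwb" -> "bwcj" -> "bwcj" -> "bwcj" -> "rmsz" -> "vqwd" -> "qwd"
  "ybysu" -> "usyby" -> "syby" -> "syby" -> "ioro" -> "msvs" -> "svs"
  "xhgcrl" -> "lrcghx" -> "lrcghx" -> "lrcghx" -> "bhswxn" -> "flwabr" -> "lwabr"
  "znkwoicjcmvb" -> "bvmcjciowknz" -> "bvmcjcwknz" -> "bvmcjcwknz" -> "rlcszsmadp" -> "vpgwdwqeht" -> "pgwdwqeht"
  "nsvsuiw" -> "wiusvsn" -> "wsvsn" -> "wsvsn" -> "milid" -> "qmpmh" -> "mpmh"
  "dytt" -> "ttyd" -> "ttyd" -> "tyd" -> "jot" -> "nsx" -> "sx"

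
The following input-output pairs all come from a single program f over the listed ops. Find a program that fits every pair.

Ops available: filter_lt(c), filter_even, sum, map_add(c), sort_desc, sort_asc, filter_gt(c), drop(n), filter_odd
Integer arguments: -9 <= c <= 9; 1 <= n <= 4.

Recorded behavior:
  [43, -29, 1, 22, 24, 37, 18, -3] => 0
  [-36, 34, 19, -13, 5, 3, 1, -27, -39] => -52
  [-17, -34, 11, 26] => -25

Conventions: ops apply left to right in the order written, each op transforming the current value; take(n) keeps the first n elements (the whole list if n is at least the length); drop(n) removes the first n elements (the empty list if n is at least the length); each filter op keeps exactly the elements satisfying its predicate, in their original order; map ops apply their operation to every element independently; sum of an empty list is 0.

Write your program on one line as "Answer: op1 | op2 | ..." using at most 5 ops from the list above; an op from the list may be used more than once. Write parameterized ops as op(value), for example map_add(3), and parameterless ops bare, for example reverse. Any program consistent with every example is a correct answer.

map_add(9) | filter_lt(5) | drop(1) | sum

Check, running the answer program on each example:
  [43, -29, 1, 22, 24, 37, 18, -3] -> [52, -20, 10, 31, 33, 46, 27, 6] -> [-20] -> [] -> 0
  [-36, 34, 19, -13, 5, 3, 1, -27, -39] -> [-27, 43, 28, -4, 14, 12, 10, -18, -30] -> [-27, -4, -18, -30] -> [-4, -18, -30] -> -52
  [-17, -34, 11, 26] -> [-8, -25, 20, 35] -> [-8, -25] -> [-25] -> -25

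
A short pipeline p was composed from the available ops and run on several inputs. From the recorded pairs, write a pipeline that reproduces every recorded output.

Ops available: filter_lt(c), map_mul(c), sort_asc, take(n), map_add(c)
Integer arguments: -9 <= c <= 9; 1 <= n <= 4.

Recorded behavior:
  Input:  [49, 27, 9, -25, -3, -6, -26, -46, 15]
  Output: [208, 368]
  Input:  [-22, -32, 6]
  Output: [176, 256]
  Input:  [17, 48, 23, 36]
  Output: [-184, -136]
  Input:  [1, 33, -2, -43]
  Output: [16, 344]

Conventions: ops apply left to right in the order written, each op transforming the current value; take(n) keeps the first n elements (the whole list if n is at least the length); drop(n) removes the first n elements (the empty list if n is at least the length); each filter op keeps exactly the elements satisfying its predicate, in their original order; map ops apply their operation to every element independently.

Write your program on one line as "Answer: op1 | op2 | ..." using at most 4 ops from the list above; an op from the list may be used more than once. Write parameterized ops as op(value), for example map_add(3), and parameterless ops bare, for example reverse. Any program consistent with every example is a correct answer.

sort_asc | map_mul(-8) | take(2) | sort_asc

Check, running the answer program on each example:
  [49, 27, 9, -25, -3, -6, -26, -46, 15] -> [-46, -26, -25, -6, -3, 9, 15, 27, 49] -> [368, 208, 200, 48, 24, -72, -120, -216, -392] -> [368, 208] -> [208, 368]
  [-22, -32, 6] -> [-32, -22, 6] -> [256, 176, -48] -> [256, 176] -> [176, 256]
  [17, 48, 23, 36] -> [17, 23, 36, 48] -> [-136, -184, -288, -384] -> [-136, -184] -> [-184, -136]
  [1, 33, -2, -43] -> [-43, -2, 1, 33] -> [344, 16, -8, -264] -> [344, 16] -> [16, 344]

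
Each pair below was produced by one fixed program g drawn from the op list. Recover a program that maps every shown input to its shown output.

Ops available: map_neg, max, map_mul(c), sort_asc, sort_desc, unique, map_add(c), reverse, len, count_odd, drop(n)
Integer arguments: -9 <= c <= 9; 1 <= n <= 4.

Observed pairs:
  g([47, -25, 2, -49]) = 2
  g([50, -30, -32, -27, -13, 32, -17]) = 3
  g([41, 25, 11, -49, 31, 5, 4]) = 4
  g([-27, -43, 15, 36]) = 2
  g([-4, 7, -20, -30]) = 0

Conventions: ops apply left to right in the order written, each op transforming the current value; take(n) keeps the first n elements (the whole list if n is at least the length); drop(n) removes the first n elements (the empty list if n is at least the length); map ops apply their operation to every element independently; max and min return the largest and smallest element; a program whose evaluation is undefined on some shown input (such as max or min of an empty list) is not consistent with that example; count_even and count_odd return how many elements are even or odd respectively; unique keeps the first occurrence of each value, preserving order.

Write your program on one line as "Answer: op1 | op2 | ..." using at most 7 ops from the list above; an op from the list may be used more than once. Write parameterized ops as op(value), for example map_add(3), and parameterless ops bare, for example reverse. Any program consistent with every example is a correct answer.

sort_desc | drop(1) | drop(1) | sort_asc | map_neg | count_odd

Check, running the answer program on each example:
  [47, -25, 2, -49] -> [47, 2, -25, -49] -> [2, -25, -49] -> [-25, -49] -> [-49, -25] -> [49, 25] -> 2
  [50, -30, -32, -27, -13, 32, -17] -> [50, 32, -13, -17, -27, -30, -32] -> [32, -13, -17, -27, -30, -32] -> [-13, -17, -27, -30, -32] -> [-32, -30, -27, -17, -13] -> [32, 30, 27, 17, 13] -> 3
  [41, 25, 11, -49, 31, 5, 4] -> [41, 31, 25, 11, 5, 4, -49] -> [31, 25, 11, 5, 4, -49] -> [25, 11, 5, 4, -49] -> [-49, 4, 5, 11, 25] -> [49, -4, -5, -11, -25] -> 4
  [-27, -43, 15, 36] -> [36, 15, -27, -43] -> [15, -27, -43] -> [-27, -43] -> [-43, -27] -> [43, 27] -> 2
  [-4, 7, -20, -30] -> [7, -4, -20, -30] -> [-4, -20, -30] -> [-20, -30] -> [-30, -20] -> [30, 20] -> 0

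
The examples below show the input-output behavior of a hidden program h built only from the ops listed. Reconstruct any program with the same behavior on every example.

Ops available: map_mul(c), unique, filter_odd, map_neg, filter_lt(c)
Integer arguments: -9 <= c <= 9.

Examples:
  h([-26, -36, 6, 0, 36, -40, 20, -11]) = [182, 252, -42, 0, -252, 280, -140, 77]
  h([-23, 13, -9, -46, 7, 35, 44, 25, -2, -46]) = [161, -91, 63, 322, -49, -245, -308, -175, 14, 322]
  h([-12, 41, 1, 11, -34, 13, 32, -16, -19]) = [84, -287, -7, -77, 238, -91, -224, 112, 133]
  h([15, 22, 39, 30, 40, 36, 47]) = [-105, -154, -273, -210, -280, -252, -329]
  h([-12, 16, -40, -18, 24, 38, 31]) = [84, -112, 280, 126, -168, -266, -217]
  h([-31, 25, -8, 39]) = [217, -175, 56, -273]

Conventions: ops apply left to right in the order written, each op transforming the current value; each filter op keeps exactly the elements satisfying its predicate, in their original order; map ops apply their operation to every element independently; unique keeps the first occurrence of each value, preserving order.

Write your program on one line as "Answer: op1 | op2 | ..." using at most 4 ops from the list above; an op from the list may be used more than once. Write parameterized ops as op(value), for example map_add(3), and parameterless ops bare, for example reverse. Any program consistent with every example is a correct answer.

map_neg | map_mul(-7) | map_neg

Check, running the answer program on each example:
  [-26, -36, 6, 0, 36, -40, 20, -11] -> [26, 36, -6, 0, -36, 40, -20, 11] -> [-182, -252, 42, 0, 252, -280, 140, -77] -> [182, 252, -42, 0, -252, 280, -140, 77]
  [-23, 13, -9, -46, 7, 35, 44, 25, -2, -46] -> [23, -13, 9, 46, -7, -35, -44, -25, 2, 46] -> [-161, 91, -63, -322, 49, 245, 308, 175, -14, -322] -> [161, -91, 63, 322, -49, -245, -308, -175, 14, 322]
  [-12, 41, 1, 11, -34, 13, 32, -16, -19] -> [12, -41, -1, -11, 34, -13, -32, 16, 19] -> [-84, 287, 7, 77, -238, 91, 224, -112, -133] -> [84, -287, -7, -77, 238, -91, -224, 112, 133]
  [15, 22, 39, 30, 40, 36, 47] -> [-15, -22, -39, -30, -40, -36, -47] -> [105, 154, 273, 210, 280, 252, 329] -> [-105, -154, -273, -210, -280, -252, -329]
  [-12, 16, -40, -18, 24, 38, 31] -> [12, -16, 40, 18, -24, -38, -31] -> [-84, 112, -280, -126, 168, 266, 217] -> [84, -112, 280, 126, -168, -266, -217]
  [-31, 25, -8, 39] -> [31, -25, 8, -39] -> [-217, 175, -56, 273] -> [217, -175, 56, -273]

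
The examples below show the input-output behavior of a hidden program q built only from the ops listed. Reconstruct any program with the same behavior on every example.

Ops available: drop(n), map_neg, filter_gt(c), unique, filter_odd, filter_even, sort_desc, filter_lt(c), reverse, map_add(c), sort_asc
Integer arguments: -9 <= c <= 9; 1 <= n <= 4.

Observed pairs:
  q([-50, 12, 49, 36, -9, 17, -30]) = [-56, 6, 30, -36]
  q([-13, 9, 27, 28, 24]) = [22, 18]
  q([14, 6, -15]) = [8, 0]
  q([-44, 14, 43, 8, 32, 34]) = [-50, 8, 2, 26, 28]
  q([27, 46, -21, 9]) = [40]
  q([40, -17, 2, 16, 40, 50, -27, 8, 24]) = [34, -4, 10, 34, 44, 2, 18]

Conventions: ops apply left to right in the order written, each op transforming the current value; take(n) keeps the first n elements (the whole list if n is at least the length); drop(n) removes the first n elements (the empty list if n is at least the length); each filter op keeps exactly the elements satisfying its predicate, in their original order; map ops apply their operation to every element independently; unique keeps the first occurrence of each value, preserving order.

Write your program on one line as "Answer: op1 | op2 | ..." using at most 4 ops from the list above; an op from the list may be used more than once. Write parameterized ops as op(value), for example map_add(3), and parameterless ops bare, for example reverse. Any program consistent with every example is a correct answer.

filter_even | reverse | map_add(-6) | reverse

Check, running the answer program on each example:
  [-50, 12, 49, 36, -9, 17, -30] -> [-50, 12, 36, -30] -> [-30, 36, 12, -50] -> [-36, 30, 6, -56] -> [-56, 6, 30, -36]
  [-13, 9, 27, 28, 24] -> [28, 24] -> [24, 28] -> [18, 22] -> [22, 18]
  [14, 6, -15] -> [14, 6] -> [6, 14] -> [0, 8] -> [8, 0]
  [-44, 14, 43, 8, 32, 34] -> [-44, 14, 8, 32, 34] -> [34, 32, 8, 14, -44] -> [28, 26, 2, 8, -50] -> [-50, 8, 2, 26, 28]
  [27, 46, -21, 9] -> [46] -> [46] -> [40] -> [40]
  [40, -17, 2, 16, 40, 50, -27, 8, 24] -> [40, 2, 16, 40, 50, 8, 24] -> [24, 8, 50, 40, 16, 2, 40] -> [18, 2, 44, 34, 10, -4, 34] -> [34, -4, 10, 34, 44, 2, 18]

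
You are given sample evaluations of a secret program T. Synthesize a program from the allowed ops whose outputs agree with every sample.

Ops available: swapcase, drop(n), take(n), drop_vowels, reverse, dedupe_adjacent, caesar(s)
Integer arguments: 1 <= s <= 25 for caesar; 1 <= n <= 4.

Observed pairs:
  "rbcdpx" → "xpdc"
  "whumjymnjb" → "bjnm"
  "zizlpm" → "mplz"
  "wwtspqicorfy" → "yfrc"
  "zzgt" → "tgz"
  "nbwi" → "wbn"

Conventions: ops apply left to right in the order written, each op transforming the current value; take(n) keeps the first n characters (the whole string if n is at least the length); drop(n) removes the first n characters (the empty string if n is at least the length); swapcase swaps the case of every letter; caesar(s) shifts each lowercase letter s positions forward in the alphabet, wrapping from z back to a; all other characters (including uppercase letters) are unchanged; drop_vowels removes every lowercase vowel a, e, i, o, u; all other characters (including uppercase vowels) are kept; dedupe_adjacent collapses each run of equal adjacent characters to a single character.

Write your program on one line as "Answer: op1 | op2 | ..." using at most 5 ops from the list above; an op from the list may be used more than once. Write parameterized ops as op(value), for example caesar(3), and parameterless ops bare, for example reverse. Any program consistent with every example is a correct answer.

reverse | dedupe_adjacent | drop_vowels | take(4)

Check, running the answer program on each example:
  "rbcdpx" -> "xpdcbr" -> "xpdcbr" -> "xpdcbr" -> "xpdc"
  "whumjymnjb" -> "bjnmyjmuhw" -> "bjnmyjmuhw" -> "bjnmyjmhw" -> "bjnm"
  "zizlpm" -> "mplziz" -> "mplziz" -> "mplzz" -> "mplz"
  "wwtspqicorfy" -> "yfrociqpstww" -> "yfrociqpstw" -> "yfrcqpstw" -> "yfrc"
  "zzgt" -> "tgzz" -> "tgz" -> "tgz" -> "tgz"
  "nbwi" -> "iwbn" -> "iwbn" -> "wbn" -> "wbn"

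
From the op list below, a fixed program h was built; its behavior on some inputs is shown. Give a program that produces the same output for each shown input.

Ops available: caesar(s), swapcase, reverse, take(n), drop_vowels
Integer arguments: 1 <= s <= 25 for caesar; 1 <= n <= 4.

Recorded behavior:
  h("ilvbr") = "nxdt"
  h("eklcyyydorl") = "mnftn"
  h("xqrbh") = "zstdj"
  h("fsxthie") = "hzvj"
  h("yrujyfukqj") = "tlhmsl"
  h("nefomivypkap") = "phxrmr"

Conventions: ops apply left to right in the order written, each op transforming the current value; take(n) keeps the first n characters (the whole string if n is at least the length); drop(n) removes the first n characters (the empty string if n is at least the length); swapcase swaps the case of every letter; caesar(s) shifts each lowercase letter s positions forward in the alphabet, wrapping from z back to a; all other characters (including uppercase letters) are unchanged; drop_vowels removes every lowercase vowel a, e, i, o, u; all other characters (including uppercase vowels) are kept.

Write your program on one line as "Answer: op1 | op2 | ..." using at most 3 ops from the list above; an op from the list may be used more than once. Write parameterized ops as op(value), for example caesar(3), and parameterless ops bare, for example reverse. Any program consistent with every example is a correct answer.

drop_vowels | caesar(2) | drop_vowels

Check, running the answer program on each example:
  "ilvbr" -> "lvbr" -> "nxdt" -> "nxdt"
  "eklcyyydorl" -> "klcyyydrl" -> "mneaaaftn" -> "mnftn"
  "xqrbh" -> "xqrbh" -> "zstdj" -> "zstdj"
  "fsxthie" -> "fsxth" -> "huzvj" -> "hzvj"
  "yrujyfukqj" -> "yrjyfkqj" -> "atlahmsl" -> "tlhmsl"
  "nefomivypkap" -> "nfmvypkp" -> "phoxarmr" -> "phxrmr"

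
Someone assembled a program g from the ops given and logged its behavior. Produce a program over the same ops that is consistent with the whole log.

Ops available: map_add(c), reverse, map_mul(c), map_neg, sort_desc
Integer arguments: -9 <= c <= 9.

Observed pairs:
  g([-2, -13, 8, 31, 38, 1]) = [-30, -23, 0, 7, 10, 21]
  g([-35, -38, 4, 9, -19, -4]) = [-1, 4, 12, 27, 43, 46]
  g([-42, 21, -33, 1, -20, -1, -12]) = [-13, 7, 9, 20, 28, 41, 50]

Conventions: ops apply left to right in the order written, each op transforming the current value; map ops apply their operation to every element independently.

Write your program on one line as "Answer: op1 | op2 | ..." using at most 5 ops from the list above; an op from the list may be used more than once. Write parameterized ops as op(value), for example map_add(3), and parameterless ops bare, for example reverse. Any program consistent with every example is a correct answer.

map_add(-5) | reverse | sort_desc | map_neg | map_add(3)

Check, running the answer program on each example:
  [-2, -13, 8, 31, 38, 1] -> [-7, -18, 3, 26, 33, -4] -> [-4, 33, 26, 3, -18, -7] -> [33, 26, 3, -4, -7, -18] -> [-33, -26, -3, 4, 7, 18] -> [-30, -23, 0, 7, 10, 21]
  [-35, -38, 4, 9, -19, -4] -> [-40, -43, -1, 4, -24, -9] -> [-9, -24, 4, -1, -43, -40] -> [4, -1, -9, -24, -40, -43] -> [-4, 1, 9, 24, 40, 43] -> [-1, 4, 12, 27, 43, 46]
  [-42, 21, -33, 1, -20, -1, -12] -> [-47, 16, -38, -4, -25, -6, -17] -> [-17, -6, -25, -4, -38, 16, -47] -> [16, -4, -6, -17, -25, -38, -47] -> [-16, 4, 6, 17, 25, 38, 47] -> [-13, 7, 9, 20, 28, 41, 50]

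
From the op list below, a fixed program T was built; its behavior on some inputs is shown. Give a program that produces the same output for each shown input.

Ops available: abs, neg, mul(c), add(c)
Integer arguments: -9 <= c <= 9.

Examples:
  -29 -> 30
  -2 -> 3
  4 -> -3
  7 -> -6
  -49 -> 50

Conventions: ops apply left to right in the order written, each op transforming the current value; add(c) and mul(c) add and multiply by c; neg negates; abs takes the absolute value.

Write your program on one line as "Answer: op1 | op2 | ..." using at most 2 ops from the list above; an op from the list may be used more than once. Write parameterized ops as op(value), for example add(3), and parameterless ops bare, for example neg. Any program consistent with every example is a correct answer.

neg | add(1)

Check, running the answer program on each example:
  -29 -> 29 -> 30
  -2 -> 2 -> 3
  4 -> -4 -> -3
  7 -> -7 -> -6
  -49 -> 49 -> 50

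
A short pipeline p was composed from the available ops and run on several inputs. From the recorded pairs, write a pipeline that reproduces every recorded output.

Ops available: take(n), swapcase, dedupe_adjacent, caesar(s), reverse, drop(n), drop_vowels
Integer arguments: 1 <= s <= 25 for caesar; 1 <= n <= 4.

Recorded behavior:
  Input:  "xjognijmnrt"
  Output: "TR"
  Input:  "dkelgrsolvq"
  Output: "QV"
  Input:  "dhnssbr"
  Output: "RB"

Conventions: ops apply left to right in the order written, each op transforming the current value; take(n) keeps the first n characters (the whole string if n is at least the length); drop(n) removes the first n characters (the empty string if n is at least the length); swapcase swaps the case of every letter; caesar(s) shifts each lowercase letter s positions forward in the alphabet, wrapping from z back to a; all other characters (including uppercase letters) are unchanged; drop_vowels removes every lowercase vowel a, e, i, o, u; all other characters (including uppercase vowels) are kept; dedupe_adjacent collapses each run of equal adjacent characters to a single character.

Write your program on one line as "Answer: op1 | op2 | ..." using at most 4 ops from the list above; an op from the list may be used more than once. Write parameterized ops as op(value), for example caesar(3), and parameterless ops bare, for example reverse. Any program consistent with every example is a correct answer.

reverse | take(2) | swapcase

Check, running the answer program on each example:
  "xjognijmnrt" -> "trnmjingojx" -> "tr" -> "TR"
  "dkelgrsolvq" -> "qvlosrglekd" -> "qv" -> "QV"
  "dhnssbr" -> "rbssnhd" -> "rb" -> "RB"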